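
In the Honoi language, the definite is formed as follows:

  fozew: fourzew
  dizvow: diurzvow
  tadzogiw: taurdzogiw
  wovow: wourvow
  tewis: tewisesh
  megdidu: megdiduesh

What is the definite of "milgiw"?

"milgiw" ends in -w. The stems ending in -w (fozew → fourzew, dizvow → diurzvow, tadzogiw → taurdzogiw) insert -ur- after the first vowel.
The other pattern: stems ending in -s or -u add -esh.
So milgiw → miurlgiw.

miurlgiw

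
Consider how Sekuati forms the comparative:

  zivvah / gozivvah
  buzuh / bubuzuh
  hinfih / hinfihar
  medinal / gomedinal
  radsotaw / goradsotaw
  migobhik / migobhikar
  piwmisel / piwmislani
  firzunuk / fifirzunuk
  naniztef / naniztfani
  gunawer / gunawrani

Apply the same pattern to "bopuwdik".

bopuwdikar

piwmisel and medinal both end in -l yet inflect differently (piwmislani, gomedinal), so the final letter is not what conditions the rule; the last vowel is.
"bopuwdik" has last vowel 'i'. The stems whose last vowel is 'i' (migobhik → migobhikar, hinfih → hinfihar) add -ar.
So bopuwdik → bopuwdikar.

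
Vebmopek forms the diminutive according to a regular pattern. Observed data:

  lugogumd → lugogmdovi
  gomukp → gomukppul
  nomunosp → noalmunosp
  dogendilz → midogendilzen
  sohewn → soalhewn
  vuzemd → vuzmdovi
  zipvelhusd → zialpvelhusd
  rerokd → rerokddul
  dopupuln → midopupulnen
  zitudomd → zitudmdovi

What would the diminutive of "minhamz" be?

"minhamz" has second-to-last letter 'm'. The stems whose second-to-last letter is 'm' (zitudomd → zitudmdovi, vuzemd → vuzmdovi, lugogumd → lugogmdovi) delete the last vowel and add -ovi.
So minhamz → minhmzovi.

minhmzovi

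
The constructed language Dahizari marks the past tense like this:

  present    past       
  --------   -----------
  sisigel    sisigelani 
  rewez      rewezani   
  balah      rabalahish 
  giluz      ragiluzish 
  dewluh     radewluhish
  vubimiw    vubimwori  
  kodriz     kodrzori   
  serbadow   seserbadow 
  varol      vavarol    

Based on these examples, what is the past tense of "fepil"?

rewez and giluz both end in -z yet inflect differently (rewezani, ragiluzish), so the final letter is not what conditions the rule; the last vowel is.
"fepil" has last vowel 'i'. The stems whose last vowel is 'i' (vubimiw → vubimwori, kodriz → kodrzori) delete the last vowel and add -ori.
The other patterns: stems whose last vowel is 'e' add -ani; stems whose last vowel is 'a' or 'u' add ra- … -ish around the stem; stems whose last vowel is 'o' repeat the first consonant+vowel as a prefix.
So fepil → feplori.

feplori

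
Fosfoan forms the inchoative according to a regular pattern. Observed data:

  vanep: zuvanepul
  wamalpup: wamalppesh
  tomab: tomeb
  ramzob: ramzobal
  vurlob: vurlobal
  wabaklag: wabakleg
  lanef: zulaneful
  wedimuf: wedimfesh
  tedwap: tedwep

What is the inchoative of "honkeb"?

zuhonkebul

"honkeb" has last vowel 'e'. The stems whose last vowel is 'e' (vanep → zuvanepul, lanef → zulaneful) add zu- … -ul around the stem.
So honkeb → zuhonkebul.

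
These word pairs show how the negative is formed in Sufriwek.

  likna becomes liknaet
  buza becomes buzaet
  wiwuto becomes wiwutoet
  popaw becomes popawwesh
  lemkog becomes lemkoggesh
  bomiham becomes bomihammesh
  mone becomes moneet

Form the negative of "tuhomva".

tuhomvaet

popaw and likna both have last vowel 'a' yet inflect differently (popawwesh, liknaet), so the last vowel is not what conditions the rule; whether the stem ends in a vowel or a consonant is.
"tuhomva" ends in a vowel. The stems ending in a vowel (likna → liknaet, buza → buzaet, mone → moneet) add -et.
The other pattern: stems ending in a consonant double the final consonant and add -esh.
So tuhomva → tuhomvaet.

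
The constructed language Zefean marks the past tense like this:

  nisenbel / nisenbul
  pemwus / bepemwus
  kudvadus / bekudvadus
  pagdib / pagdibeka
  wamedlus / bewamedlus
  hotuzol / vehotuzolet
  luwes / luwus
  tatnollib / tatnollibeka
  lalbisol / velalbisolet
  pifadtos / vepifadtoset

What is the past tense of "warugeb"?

warugub

pifadtos and kudvadus both end in -s yet inflect differently (vepifadtoset, bekudvadus), so the final letter is not what conditions the rule; the last vowel is.
"warugeb" has last vowel 'e'. The stems whose last vowel is 'e' (luwes → luwus, nisenbel → nisenbul) change the last vowel to 'u'.
So warugeb → warugub.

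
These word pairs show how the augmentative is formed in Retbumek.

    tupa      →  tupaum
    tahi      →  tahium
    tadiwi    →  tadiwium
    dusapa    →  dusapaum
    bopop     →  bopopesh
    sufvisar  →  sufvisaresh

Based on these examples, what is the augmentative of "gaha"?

gahaum

tupa and sufvisar both have last vowel 'a' yet inflect differently (tupaum, sufvisaresh), so the last vowel is not what conditions the rule; whether the stem ends in a vowel or a consonant is.
"gaha" ends in a vowel. The stems ending in a vowel (tupa → tupaum, tahi → tahium, tadiwi → tadiwium) add -um.
So gaha → gahaum.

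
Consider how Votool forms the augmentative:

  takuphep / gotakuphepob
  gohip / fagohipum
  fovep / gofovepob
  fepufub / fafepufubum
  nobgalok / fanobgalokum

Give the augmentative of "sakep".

gosakepob

takuphep and gohip both end in -p yet inflect differently (gotakuphepob, fagohipum), so the final letter is not what conditions the rule; the last vowel is.
"sakep" has last vowel 'e'. The stems whose last vowel is 'e' (takuphep → gotakuphepob, fovep → gofovepob) add go- … -ob around the stem.
The other pattern: stems whose last vowel is 'i', 'o' or 'u' add fa- … -um around the stem.
So sakep → gosakepob.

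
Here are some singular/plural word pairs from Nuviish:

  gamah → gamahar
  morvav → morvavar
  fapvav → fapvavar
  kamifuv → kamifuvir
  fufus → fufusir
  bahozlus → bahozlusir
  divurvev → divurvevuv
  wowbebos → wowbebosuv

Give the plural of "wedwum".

morvav and kamifuv both end in -v yet inflect differently (morvavar, kamifuvir), so the final letter is not what conditions the rule; the last vowel is.
"wedwum" has last vowel 'u'. The stems whose last vowel is 'u' (kamifuv → kamifuvir, fufus → fufusir, bahozlus → bahozlusir) add -ir.
The other patterns: stems whose last vowel is 'a' add -ar; stems whose last vowel is 'e' or 'o' add -uv.
So wedwum → wedwumir.

wedwumir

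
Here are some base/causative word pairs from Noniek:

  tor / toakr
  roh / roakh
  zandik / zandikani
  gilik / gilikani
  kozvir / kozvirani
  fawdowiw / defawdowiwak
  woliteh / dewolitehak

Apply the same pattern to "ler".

leakr

tor and kozvir both end in -r yet inflect differently (toakr, kozvirani), so the final letter is not what conditions the rule; the number of vowels is.
"ler" has 1 vowel. The stems with 1 vowel (tor → toakr, roh → roakh) insert -ak- after the first vowel.
The other patterns: stems with 2 vowels add -ani; stems with 3 vowels add de- … -ak around the stem.
So ler → leakr.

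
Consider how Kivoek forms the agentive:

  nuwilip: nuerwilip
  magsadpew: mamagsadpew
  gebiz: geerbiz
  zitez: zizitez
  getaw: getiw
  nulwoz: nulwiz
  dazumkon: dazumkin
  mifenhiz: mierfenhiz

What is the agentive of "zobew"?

"zobew" has last vowel 'e'. The stems whose last vowel is 'e' (zitez → zizitez, magsadpew → mamagsadpew) repeat the first consonant+vowel as a prefix.
The other patterns: stems whose last vowel is 'i' insert -er- after the first vowel; stems whose last vowel is 'a' or 'o' change the last vowel to 'i'.
So zobew → zozobew.

zozobew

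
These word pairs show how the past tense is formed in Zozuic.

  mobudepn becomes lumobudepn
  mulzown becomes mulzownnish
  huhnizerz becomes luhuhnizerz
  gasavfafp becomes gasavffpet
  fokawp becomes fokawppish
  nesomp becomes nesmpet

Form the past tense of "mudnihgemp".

mudnihgmpet

"mudnihgemp" has second-to-last letter 'm'. The one such stem in the data (nesomp → nesmpet) deletes the last vowel and adds -et (as does gasavfafp), so the same rule applies.
The other patterns: stems whose second-to-last letter is 'w' double the final consonant and add -ish; stems whose second-to-last letter is 'p' or 'r' add the prefix lu-.
So mudnihgemp → mudnihgmpet.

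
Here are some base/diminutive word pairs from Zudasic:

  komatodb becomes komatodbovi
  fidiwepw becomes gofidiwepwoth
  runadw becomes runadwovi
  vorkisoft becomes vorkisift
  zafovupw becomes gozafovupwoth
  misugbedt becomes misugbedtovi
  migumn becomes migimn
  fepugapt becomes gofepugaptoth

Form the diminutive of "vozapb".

"vozapb" has second-to-last letter 'p'. The stems whose second-to-last letter is 'p' (zafovupw → gozafovupwoth, fidiwepw → gofidiwepwoth, fepugapt → gofepugaptoth) add go- … -oth around the stem.
The other patterns: stems whose second-to-last letter is 'd' add -ovi; stems whose second-to-last letter is 'f' or 'm' change the last vowel to 'i'.
So vozapb → govozapboth.

govozapboth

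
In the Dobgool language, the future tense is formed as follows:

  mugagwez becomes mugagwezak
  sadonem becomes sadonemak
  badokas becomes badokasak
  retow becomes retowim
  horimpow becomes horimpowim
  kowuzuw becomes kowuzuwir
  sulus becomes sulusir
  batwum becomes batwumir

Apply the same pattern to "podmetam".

podmetamak

retow and kowuzuw both end in -w yet inflect differently (retowim, kowuzuwir), so the final letter is not what conditions the rule; the last vowel is.
"podmetam" has last vowel 'a'. The one such stem in the data (badokas → badokasak) adds -ak, so the same rule applies.
So podmetam → podmetamak.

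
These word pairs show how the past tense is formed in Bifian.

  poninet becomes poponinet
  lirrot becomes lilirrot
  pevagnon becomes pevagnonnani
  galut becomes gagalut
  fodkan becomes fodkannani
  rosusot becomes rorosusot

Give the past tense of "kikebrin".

kikebrinnani

rosusot and pevagnon both have last vowel 'o' yet inflect differently (rorosusot, pevagnonnani), so the last vowel is not what conditions the rule; the final letter is.
"kikebrin" ends in -n. The stems ending in -n (pevagnon → pevagnonnani, fodkan → fodkannani) double the final consonant and add -ani.
The other pattern: stems ending in -t repeat the first consonant+vowel as a prefix.
So kikebrin → kikebrinnani.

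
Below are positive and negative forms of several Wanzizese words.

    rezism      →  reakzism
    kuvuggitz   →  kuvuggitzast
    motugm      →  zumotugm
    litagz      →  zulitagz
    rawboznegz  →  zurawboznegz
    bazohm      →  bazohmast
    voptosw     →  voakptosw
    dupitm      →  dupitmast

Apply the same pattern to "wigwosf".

wiakgwosf

rezism and motugm both end in -m yet inflect differently (reakzism, zumotugm), so the final letter is not what conditions the rule; the second-to-last letter is.
"wigwosf" has second-to-last letter 's'. The stems whose second-to-last letter is 's' (voptosw → voakptosw, rezism → reakzism) insert -ak- after the first vowel.
So wigwosf → wiakgwosf.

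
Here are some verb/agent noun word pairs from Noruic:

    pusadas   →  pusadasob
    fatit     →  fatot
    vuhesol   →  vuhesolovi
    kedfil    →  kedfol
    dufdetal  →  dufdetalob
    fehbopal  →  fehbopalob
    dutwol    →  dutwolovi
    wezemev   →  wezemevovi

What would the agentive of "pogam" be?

"pogam" has last vowel 'a'. The stems whose last vowel is 'a' (dufdetal → dufdetalob, fehbopal → fehbopalob, pusadas → pusadasob) add -ob.
The other patterns: stems whose last vowel is 'i' change the last vowel to 'o'; stems whose last vowel is 'e' or 'o' add -ovi.
So pogam → pogamob.

pogamob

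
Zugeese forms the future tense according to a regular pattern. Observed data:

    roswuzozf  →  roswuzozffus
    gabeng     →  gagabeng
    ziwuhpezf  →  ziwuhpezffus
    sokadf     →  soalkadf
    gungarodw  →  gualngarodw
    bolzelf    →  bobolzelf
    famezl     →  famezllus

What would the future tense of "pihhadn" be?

pialhhadn

"pihhadn" has second-to-last letter 'd'. The stems whose second-to-last letter is 'd' (gungarodw → gualngarodw, sokadf → soalkadf) insert -al- after the first vowel.
So pihhadn → pialhhadn.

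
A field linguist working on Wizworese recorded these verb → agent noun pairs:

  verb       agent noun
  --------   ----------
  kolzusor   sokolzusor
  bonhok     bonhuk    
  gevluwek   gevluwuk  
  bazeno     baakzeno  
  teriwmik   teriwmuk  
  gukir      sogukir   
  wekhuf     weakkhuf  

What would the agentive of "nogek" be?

"nogek" ends in -k. The stems ending in -k (teriwmik → teriwmuk, bonhok → bonhuk, gevluwek → gevluwuk) change the last vowel to 'u'.
So nogek → noguk.

noguk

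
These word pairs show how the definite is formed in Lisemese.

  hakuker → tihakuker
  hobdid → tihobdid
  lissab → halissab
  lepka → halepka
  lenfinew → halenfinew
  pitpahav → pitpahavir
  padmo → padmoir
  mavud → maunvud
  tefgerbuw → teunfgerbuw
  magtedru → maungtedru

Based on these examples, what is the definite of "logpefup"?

halogpefup

hobdid and mavud both end in -d yet inflect differently (tihobdid, maunvud), so the final letter is not what conditions the rule; the first letter is.
"logpefup" begins with l-. The stems beginning with l- (lissab → halissab, lepka → halepka, lenfinew → halenfinew) add the prefix ha-.
So logpefup → halogpefup.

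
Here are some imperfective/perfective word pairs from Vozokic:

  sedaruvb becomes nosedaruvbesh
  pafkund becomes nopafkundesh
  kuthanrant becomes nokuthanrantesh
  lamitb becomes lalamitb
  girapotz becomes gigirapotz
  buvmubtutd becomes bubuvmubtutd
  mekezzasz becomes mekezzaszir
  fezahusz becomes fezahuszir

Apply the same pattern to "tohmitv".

"tohmitv" has second-to-last letter 't'. The stems whose second-to-last letter is 't' (lamitb → lalamitb, girapotz → gigirapotz, buvmubtutd → bubuvmubtutd) repeat the first consonant+vowel as a prefix.
The other patterns: stems whose second-to-last letter is 'n' or 'v' add no- … -esh around the stem; stems whose second-to-last letter is 's' add -ir.
So tohmitv → totohmitv.

totohmitv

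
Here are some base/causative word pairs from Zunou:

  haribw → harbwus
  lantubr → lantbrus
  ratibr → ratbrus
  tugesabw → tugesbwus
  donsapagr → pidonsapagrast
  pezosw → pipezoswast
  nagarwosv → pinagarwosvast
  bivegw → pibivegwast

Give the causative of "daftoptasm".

pidaftoptasmast

lantubr and donsapagr both end in -r yet inflect differently (lantbrus, pidonsapagrast), so the final letter is not what conditions the rule; the second-to-last letter is.
"daftoptasm" has second-to-last letter 's'. The stems whose second-to-last letter is 's' (pezosw → pipezoswast, nagarwosv → pinagarwosvast) add pi- … -ast around the stem.
The other pattern: stems whose second-to-last letter is 'b' delete the last vowel and add -us.
So daftoptasm → pidaftoptasmast.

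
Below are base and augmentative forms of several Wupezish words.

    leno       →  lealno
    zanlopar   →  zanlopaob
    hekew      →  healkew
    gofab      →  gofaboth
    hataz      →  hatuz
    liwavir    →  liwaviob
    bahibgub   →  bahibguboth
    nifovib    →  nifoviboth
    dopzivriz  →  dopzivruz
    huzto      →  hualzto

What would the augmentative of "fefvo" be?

fealfvo

"fefvo" ends in -o. The stems ending in -o (huzto → hualzto, leno → lealno) insert -al- after the first vowel.
So fefvo → fealfvo.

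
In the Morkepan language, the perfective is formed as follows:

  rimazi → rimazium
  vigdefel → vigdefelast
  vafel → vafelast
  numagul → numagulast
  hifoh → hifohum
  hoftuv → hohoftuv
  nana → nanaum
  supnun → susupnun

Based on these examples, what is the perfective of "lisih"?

"lisih" ends in -h. The one such stem in the data (hifoh → hifohum) adds -um, so the same rule applies.
So lisih → lisihum.

lisihum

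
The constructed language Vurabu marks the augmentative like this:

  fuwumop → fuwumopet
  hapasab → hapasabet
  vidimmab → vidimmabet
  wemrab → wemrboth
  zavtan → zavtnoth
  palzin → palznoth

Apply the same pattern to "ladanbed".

"ladanbed" has 3 vowels. The stems with 3 vowels (fuwumop → fuwumopet, hapasab → hapasabet, vidimmab → vidimmabet) add -et.
So ladanbed → ladanbedet.

ladanbedet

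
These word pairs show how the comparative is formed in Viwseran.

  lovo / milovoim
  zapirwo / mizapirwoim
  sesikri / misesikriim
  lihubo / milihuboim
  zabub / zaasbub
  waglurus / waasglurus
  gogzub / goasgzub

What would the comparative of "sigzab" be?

zapirwo and zabub both begin with z- yet inflect differently (mizapirwoim, zaasbub), so the first letter is not what conditions the rule; whether the stem ends in a vowel or a consonant is.
"sigzab" ends in a consonant. The stems ending in a consonant (zabub → zaasbub, waglurus → waasglurus, gogzub → goasgzub) insert -as- after the first vowel.
The other pattern: stems ending in a vowel add mi- … -im around the stem.
So sigzab → siasgzab.

siasgzab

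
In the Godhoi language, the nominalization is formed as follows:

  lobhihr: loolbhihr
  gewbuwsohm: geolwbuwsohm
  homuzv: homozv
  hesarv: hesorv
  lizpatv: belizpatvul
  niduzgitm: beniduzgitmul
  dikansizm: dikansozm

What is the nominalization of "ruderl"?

"ruderl" has second-to-last letter 'r'. The one such stem in the data (hesarv → hesorv) changes the last vowel to 'o' (as do homuzv, dikansizm), so the same rule applies.
The other patterns: stems whose second-to-last letter is 'h' insert -ol- after the first vowel; stems whose second-to-last letter is 't' add be- … -ul around the stem.
So ruderl → rudorl.

rudorl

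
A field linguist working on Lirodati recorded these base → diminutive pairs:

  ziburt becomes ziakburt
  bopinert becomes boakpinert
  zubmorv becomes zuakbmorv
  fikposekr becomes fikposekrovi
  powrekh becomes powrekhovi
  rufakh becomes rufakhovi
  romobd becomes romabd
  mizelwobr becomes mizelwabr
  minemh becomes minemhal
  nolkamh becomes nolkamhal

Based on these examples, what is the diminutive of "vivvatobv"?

vivvatabv

"vivvatobv" has second-to-last letter 'b'. The stems whose second-to-last letter is 'b' (romobd → romabd, mizelwobr → mizelwabr) change the last vowel to 'a'.
The other patterns: stems whose second-to-last letter is 'r' insert -ak- after the first vowel; stems whose second-to-last letter is 'k' add -ovi; stems whose second-to-last letter is 'm' add -al.
So vivvatobv → vivvatabv.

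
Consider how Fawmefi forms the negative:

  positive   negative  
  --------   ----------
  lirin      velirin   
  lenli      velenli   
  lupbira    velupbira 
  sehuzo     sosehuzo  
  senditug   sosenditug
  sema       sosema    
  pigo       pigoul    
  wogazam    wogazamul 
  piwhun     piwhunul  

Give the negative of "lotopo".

lupbira and sema both end in -a yet inflect differently (velupbira, sosema), so the final letter is not what conditions the rule; the first letter is.
"lotopo" begins with l-. The stems beginning with l- (lirin → velirin, lenli → velenli, lupbira → velupbira) add the prefix ve-.
The other patterns: stems beginning with s- add the prefix so-; stems beginning with p- or w- add -ul.
So lotopo → velotopo.

velotopo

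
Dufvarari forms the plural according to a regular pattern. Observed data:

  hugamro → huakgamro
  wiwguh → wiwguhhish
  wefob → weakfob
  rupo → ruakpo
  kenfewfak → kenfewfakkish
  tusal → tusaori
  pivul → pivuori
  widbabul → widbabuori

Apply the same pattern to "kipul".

pivul and wiwguh both have last vowel 'u' yet inflect differently (pivuori, wiwguhhish), so the last vowel is not what conditions the rule; the final letter is.
"kipul" ends in -l. The stems ending in -l (tusal → tusaori, pivul → pivuori, widbabul → widbabuori) drop the final letter and add -ori.
The other patterns: stems ending in -b or -o insert -ak- after the first vowel; stems ending in -h or -k double the final consonant and add -ish.
So kipul → kipuori.

kipuori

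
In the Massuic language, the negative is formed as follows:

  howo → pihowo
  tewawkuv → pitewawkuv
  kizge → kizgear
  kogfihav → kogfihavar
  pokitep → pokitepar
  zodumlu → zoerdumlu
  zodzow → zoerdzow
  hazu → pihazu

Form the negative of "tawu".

pitawu

"tawu" begins with t-. The one such stem in the data (tewawkuv → pitewawkuv) adds the prefix pi-, so the same rule applies.
The other patterns: stems beginning with z- insert -er- after the first vowel; stems beginning with k- or p- add -ar.
So tawu → pitawu.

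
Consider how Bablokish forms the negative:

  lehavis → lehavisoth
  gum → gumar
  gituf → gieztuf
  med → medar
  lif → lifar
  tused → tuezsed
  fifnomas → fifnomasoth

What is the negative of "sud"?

sudar

lif and gituf both end in -f yet inflect differently (lifar, gieztuf), so the final letter is not what conditions the rule; the number of vowels is.
"sud" has 1 vowel. The stems with 1 vowel (lif → lifar, gum → gumar, med → medar) add -ar.
So sud → sudar.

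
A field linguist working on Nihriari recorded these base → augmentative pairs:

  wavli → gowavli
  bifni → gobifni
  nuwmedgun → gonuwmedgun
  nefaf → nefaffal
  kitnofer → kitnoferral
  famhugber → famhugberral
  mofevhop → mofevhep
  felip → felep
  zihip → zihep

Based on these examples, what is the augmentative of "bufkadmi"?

gobufkadmi

"bufkadmi" ends in -i. The stems ending in -i (wavli → gowavli, bifni → gobifni) add the prefix go-.
So bufkadmi → gobufkadmi.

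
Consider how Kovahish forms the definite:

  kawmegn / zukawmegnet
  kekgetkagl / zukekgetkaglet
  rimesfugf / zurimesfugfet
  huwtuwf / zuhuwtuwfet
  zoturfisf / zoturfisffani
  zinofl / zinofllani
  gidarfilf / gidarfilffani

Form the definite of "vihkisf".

"vihkisf" has second-to-last letter 's'. The one such stem in the data (zoturfisf → zoturfisffani) doubles the final consonant and adds -ani (as do zinofl, gidarfilf), so the same rule applies.
The other pattern: stems whose second-to-last letter is 'g' or 'w' add zu- … -et around the stem.
So vihkisf → vihkisffani.

vihkisffani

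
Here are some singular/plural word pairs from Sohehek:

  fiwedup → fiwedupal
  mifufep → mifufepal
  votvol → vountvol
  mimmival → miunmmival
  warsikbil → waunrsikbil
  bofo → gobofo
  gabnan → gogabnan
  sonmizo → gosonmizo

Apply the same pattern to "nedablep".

"nedablep" ends in -p. The stems ending in -p (fiwedup → fiwedupal, mifufep → mifufepal) add -al.
The other patterns: stems ending in -l insert -un- after the first vowel; stems ending in -n or -o add the prefix go-.
So nedablep → nedablepal.

nedablepal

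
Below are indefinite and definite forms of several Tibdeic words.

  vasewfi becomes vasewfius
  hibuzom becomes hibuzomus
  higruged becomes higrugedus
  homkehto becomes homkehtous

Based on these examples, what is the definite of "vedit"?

Every pair shown (vasewfi → vasewfius, hibuzom → hibuzomus, higruged → higrugedus, …) follows the same rule: add -us.
So vedit → veditus.

veditus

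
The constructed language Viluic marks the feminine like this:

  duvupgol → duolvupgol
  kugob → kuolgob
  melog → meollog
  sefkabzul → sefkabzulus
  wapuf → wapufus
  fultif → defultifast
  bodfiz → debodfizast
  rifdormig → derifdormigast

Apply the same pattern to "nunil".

duvupgol and sefkabzul both end in -l yet inflect differently (duolvupgol, sefkabzulus), so the final letter is not what conditions the rule; the last vowel is.
"nunil" has last vowel 'i'. The stems whose last vowel is 'i' (fultif → defultifast, bodfiz → debodfizast, rifdormig → derifdormigast) add de- … -ast around the stem.
So nunil → denunilast.

denunilast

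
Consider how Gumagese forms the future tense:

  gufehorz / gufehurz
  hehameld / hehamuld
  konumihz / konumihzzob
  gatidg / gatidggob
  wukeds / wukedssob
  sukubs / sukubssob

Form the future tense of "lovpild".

lovpuld

"lovpild" has second-to-last letter 'l'. The one such stem in the data (hehameld → hehamuld) changes the last vowel to 'u' (as does gufehorz), so the same rule applies.
The other pattern: stems whose second-to-last letter is 'b', 'd' or 'h' double the final consonant and add -ob.
So lovpild → lovpuld.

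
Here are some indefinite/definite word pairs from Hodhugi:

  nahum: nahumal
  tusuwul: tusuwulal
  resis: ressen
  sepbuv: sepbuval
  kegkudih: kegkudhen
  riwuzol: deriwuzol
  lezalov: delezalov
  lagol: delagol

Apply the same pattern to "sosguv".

"sosguv" has last vowel 'u'. The stems whose last vowel is 'u' (tusuwul → tusuwulal, nahum → nahumal, sepbuv → sepbuval) add -al.
The other patterns: stems whose last vowel is 'o' add the prefix de-; stems whose last vowel is 'i' delete the last vowel and add -en.
So sosguv → sosguval.

sosguval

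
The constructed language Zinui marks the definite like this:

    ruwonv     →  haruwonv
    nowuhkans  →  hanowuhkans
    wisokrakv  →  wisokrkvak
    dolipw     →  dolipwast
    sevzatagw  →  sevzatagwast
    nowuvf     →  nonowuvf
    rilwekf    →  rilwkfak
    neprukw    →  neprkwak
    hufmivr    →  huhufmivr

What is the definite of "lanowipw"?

lanowipwast

rilwekf and nowuvf both end in -f yet inflect differently (rilwkfak, nonowuvf), so the final letter is not what conditions the rule; the second-to-last letter is.
"lanowipw" has second-to-last letter 'p'. The one such stem in the data (dolipw → dolipwast) adds -ast, so the same rule applies.
So lanowipw → lanowipwast.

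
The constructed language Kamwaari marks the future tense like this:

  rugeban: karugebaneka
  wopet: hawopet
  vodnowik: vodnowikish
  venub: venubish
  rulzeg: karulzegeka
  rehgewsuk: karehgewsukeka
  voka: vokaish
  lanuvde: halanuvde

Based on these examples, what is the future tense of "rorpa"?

vodnowik and rehgewsuk both end in -k yet inflect differently (vodnowikish, karehgewsukeka), so the final letter is not what conditions the rule; the first letter is.
"rorpa" begins with r-. The stems beginning with r- (rehgewsuk → karehgewsukeka, rulzeg → karulzegeka, rugeban → karugebaneka) add ka- … -eka around the stem.
The other patterns: stems beginning with v- add -ish; stems beginning with l- or w- add the prefix ha-.
So rorpa → karorpaeka.

karorpaeka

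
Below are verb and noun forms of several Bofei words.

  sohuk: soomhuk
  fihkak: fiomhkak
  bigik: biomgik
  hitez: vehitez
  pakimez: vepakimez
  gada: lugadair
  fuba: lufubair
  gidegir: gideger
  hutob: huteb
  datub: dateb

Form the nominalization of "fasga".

lufasgair

fihkak and gada both have last vowel 'a' yet inflect differently (fiomhkak, lugadair), so the last vowel is not what conditions the rule; the final letter is.
"fasga" ends in -a. The stems ending in -a (gada → lugadair, fuba → lufubair) add lu- … -ir around the stem.
So fasga → lufasgair.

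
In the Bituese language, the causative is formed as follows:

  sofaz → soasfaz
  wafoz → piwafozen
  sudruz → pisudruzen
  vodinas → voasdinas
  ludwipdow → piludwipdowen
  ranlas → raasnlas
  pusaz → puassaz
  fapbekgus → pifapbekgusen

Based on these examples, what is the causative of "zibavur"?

pusaz and wafoz both end in -z yet inflect differently (puassaz, piwafozen), so the final letter is not what conditions the rule; the last vowel is.
"zibavur" has last vowel 'u'. The stems whose last vowel is 'u' (sudruz → pisudruzen, fapbekgus → pifapbekgusen) add pi- … -en around the stem.
So zibavur → pizibavuren.

pizibavuren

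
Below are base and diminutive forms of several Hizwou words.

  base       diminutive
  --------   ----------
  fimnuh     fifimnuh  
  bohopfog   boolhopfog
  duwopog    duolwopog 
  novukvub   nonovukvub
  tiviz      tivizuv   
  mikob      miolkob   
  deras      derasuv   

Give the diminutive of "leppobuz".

leleppobuz

novukvub and mikob both end in -b yet inflect differently (nonovukvub, miolkob), so the final letter is not what conditions the rule; the last vowel is.
"leppobuz" has last vowel 'u'. The stems whose last vowel is 'u' (novukvub → nonovukvub, fimnuh → fifimnuh) repeat the first consonant+vowel as a prefix.
So leppobuz → leleppobuz.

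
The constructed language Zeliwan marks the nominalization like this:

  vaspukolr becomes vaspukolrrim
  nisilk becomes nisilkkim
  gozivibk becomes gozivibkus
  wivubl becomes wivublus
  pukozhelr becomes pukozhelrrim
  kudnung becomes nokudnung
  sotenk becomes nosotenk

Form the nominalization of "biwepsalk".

biwepsalkkim

sotenk and nisilk both end in -k yet inflect differently (nosotenk, nisilkkim), so the final letter is not what conditions the rule; the second-to-last letter is.
"biwepsalk" has second-to-last letter 'l'. The stems whose second-to-last letter is 'l' (pukozhelr → pukozhelrrim, nisilk → nisilkkim, vaspukolr → vaspukolrrim) double the final consonant and add -im.
So biwepsalk → biwepsalkkim.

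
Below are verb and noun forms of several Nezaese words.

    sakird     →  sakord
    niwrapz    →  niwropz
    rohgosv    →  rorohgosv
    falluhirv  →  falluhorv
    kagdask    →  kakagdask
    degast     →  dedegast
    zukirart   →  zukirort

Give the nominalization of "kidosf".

kikidosf

degast and zukirart both end in -t yet inflect differently (dedegast, zukirort), so the final letter is not what conditions the rule; the second-to-last letter is.
"kidosf" has second-to-last letter 's'. The stems whose second-to-last letter is 's' (rohgosv → rorohgosv, kagdask → kakagdask, degast → dedegast) repeat the first consonant+vowel as a prefix.
So kidosf → kikidosf.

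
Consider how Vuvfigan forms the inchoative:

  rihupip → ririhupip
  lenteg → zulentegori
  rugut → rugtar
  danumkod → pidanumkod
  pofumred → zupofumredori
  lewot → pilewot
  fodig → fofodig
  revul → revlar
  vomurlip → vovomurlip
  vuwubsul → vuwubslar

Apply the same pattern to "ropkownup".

ropkownpar

rugut and lewot both end in -t yet inflect differently (rugtar, pilewot), so the final letter is not what conditions the rule; the last vowel is.
"ropkownup" has last vowel 'u'. The stems whose last vowel is 'u' (vuwubsul → vuwubslar, revul → revlar, rugut → rugtar) delete the last vowel and add -ar.
So ropkownup → ropkownpar.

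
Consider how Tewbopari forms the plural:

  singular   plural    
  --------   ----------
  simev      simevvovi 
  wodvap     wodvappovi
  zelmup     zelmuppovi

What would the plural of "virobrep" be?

virobreppovi

Every pair shown (simev → simevvovi, wodvap → wodvappovi, zelmup → zelmuppovi) follows the same rule: double the final consonant and add -ovi.
So virobrep → virobreppovi.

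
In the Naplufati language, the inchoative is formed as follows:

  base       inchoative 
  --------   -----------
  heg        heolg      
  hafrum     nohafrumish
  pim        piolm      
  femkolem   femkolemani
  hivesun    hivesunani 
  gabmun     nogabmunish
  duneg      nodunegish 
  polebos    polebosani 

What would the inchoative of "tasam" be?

heg and duneg both end in -g yet inflect differently (heolg, nodunegish), so the final letter is not what conditions the rule; the number of vowels is.
"tasam" has 2 vowels. The stems with 2 vowels (duneg → nodunegish, hafrum → nohafrumish, gabmun → nogabmunish) add no- … -ish around the stem.
The other patterns: stems with 1 vowel insert -ol- after the first vowel; stems with 3 vowels add -ani.
So tasam → notasamish.

notasamish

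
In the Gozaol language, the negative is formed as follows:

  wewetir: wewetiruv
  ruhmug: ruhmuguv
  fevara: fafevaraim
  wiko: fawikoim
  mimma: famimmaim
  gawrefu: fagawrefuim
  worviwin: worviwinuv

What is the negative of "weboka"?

fawebokaim

gawrefu and ruhmug both have last vowel 'u' yet inflect differently (fagawrefuim, ruhmuguv), so the last vowel is not what conditions the rule; whether the stem ends in a vowel or a consonant is.
"weboka" ends in a vowel. The stems ending in a vowel (mimma → famimmaim, fevara → fafevaraim, gawrefu → fagawrefuim) add fa- … -im around the stem.
So weboka → fawebokaim.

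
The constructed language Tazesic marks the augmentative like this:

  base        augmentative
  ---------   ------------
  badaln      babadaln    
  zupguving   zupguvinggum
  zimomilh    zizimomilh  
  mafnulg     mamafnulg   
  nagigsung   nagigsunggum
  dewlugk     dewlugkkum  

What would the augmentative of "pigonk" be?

pigonkkum

"pigonk" has second-to-last letter 'n'. The stems whose second-to-last letter is 'n' (zupguving → zupguvinggum, nagigsung → nagigsunggum) double the final consonant and add -um.
The other pattern: stems whose second-to-last letter is 'l' repeat the first consonant+vowel as a prefix.
So pigonk → pigonkkum.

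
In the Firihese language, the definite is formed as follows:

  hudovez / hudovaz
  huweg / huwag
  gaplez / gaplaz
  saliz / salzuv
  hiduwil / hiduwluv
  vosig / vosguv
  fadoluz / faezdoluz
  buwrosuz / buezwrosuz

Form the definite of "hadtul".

hudovez and saliz both end in -z yet inflect differently (hudovaz, salzuv), so the final letter is not what conditions the rule; the last vowel is.
"hadtul" has last vowel 'u'. The stems whose last vowel is 'u' (fadoluz → faezdoluz, buwrosuz → buezwrosuz) insert -ez- after the first vowel.
So hadtul → haezdtul.

haezdtul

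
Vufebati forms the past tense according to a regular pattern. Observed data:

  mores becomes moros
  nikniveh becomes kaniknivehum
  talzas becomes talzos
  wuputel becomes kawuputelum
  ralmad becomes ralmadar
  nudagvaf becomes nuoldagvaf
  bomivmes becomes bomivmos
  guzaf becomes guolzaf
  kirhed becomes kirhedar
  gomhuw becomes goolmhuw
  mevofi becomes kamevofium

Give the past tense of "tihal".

katihalum

ralmad and guzaf both have last vowel 'a' yet inflect differently (ralmadar, guolzaf), so the last vowel is not what conditions the rule; the final letter is.
"tihal" ends in -l. The one such stem in the data (wuputel → kawuputelum) adds ka- … -um around the stem, so the same rule applies.
So tihal → katihalum.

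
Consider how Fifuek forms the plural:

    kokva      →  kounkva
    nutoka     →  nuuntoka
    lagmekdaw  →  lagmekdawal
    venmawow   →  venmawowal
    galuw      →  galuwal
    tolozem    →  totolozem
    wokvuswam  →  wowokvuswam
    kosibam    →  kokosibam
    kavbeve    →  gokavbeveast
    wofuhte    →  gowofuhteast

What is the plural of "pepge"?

"pepge" ends in -e. The stems ending in -e (kavbeve → gokavbeveast, wofuhte → gowofuhteast) add go- … -ast around the stem.
The other patterns: stems ending in -a insert -un- after the first vowel; stems ending in -w add -al; stems ending in -m repeat the first consonant+vowel as a prefix.
So pepge → gopepgeast.

gopepgeast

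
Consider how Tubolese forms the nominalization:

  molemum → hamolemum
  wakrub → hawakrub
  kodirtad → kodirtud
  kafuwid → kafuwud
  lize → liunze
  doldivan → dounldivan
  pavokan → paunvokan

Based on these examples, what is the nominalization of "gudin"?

kodirtad and doldivan both have last vowel 'a' yet inflect differently (kodirtud, dounldivan), so the last vowel is not what conditions the rule; the final letter is.
"gudin" ends in -n. The stems ending in -n (doldivan → dounldivan, pavokan → paunvokan) insert -un- after the first vowel.
The other patterns: stems ending in -b or -m add the prefix ha-; stems ending in -d change the last vowel to 'u'.
So gudin → guundin.

guundin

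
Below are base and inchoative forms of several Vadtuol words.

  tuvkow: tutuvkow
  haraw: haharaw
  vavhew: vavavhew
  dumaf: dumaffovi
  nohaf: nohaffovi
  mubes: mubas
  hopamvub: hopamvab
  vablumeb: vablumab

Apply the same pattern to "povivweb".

"povivweb" ends in -b. The stems ending in -b (hopamvub → hopamvab, vablumeb → vablumab) change the last vowel to 'a'.
So povivweb → povivwab.

povivwab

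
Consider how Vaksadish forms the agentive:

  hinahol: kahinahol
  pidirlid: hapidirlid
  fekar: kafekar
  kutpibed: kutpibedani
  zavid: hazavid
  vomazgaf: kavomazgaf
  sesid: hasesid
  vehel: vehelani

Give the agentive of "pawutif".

hinahol and vehel both end in -l yet inflect differently (kahinahol, vehelani), so the final letter is not what conditions the rule; the last vowel is.
"pawutif" has last vowel 'i'. The stems whose last vowel is 'i' (zavid → hazavid, pidirlid → hapidirlid, sesid → hasesid) add the prefix ha-.
The other patterns: stems whose last vowel is 'a' or 'o' add the prefix ka-; stems whose last vowel is 'e' add -ani.
So pawutif → hapawutif.

hapawutif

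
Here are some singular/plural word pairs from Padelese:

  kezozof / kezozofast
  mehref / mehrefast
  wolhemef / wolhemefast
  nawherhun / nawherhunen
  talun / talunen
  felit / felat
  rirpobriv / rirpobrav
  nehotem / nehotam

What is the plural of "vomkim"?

vomkam

"vomkim" ends in -m. The one such stem in the data (nehotem → nehotam) changes the last vowel to 'a' (as do felit, rirpobriv), so the same rule applies.
So vomkim → vomkam.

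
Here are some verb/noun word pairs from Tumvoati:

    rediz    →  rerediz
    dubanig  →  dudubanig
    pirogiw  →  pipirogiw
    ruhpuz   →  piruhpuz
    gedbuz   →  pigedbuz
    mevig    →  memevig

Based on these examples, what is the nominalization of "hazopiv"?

rediz and ruhpuz both end in -z yet inflect differently (rerediz, piruhpuz), so the final letter is not what conditions the rule; the last vowel is.
"hazopiv" has last vowel 'i'. The stems whose last vowel is 'i' (dubanig → dudubanig, rediz → rerediz, pirogiw → pipirogiw) repeat the first consonant+vowel as a prefix.
The other pattern: stems whose last vowel is 'u' add the prefix pi-.
So hazopiv → hahazopiv.

hahazopiv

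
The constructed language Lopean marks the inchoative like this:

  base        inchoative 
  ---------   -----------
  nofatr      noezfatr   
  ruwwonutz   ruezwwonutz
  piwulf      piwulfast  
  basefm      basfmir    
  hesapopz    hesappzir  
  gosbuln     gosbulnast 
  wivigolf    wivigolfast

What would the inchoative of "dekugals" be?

"dekugals" has second-to-last letter 'l'. The stems whose second-to-last letter is 'l' (wivigolf → wivigolfast, piwulf → piwulfast, gosbuln → gosbulnast) add -ast.
The other patterns: stems whose second-to-last letter is 't' insert -ez- after the first vowel; stems whose second-to-last letter is 'f' or 'p' delete the last vowel and add -ir.
So dekugals → dekugalsast.

dekugalsast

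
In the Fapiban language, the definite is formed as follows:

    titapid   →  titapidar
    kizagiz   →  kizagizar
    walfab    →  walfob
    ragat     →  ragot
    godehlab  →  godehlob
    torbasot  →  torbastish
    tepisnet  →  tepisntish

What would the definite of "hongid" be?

ragat and torbasot both end in -t yet inflect differently (ragot, torbastish), so the final letter is not what conditions the rule; the last vowel is.
"hongid" has last vowel 'i'. The stems whose last vowel is 'i' (titapid → titapidar, kizagiz → kizagizar) add -ar.
So hongid → hongidar.

hongidar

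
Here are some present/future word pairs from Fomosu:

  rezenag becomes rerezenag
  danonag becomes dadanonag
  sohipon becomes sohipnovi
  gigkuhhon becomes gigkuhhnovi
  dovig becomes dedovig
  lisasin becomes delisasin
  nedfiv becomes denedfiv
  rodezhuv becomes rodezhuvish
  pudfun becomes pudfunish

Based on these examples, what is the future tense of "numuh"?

numuhish

rezenag and dovig both end in -g yet inflect differently (rerezenag, dedovig), so the final letter is not what conditions the rule; the last vowel is.
"numuh" has last vowel 'u'. The stems whose last vowel is 'u' (rodezhuv → rodezhuvish, pudfun → pudfunish) add -ish.
The other patterns: stems whose last vowel is 'a' repeat the first consonant+vowel as a prefix; stems whose last vowel is 'o' delete the last vowel and add -ovi; stems whose last vowel is 'i' add the prefix de-.
So numuh → numuhish.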